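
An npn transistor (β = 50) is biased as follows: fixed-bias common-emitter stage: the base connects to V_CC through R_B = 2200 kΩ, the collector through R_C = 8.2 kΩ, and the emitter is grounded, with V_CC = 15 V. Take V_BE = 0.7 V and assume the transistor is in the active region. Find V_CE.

Base loop: V_CC = I_B·R_B + V_BE, so I_B = (15 − 0.7)/2200 kΩ = 0.0065 mA.
In the active region I_C = β·I_B = 50 × 0.0065 = 0.325 mA.
Collector loop: V_CE = V_CC − I_C·R_C = 15 − 0.325×8.2 = 12.3 V.
Since V_CE = 12.3 V > V_CE(sat) ≈ 0.2 V, the transistor is in the active region as assumed.

V_CE ≈ 12 V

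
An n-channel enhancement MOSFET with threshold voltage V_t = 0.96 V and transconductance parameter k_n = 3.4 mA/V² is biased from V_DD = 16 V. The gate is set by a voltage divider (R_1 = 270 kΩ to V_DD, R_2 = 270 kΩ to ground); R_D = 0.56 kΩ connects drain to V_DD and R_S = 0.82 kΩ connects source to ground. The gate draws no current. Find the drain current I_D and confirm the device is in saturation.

I_D ≈ 6.2 mA

V_G = V_DD·R_2/(R_1+R_2) = 16×270/540 = 8 V.
Assume saturation: I_D = (k_n/2)(V_GS − V_t)² with V_GS = V_G − I_D·R_S = 8 − 0.82·I_D.
Substituting gives 1.14·I_D² − 20.6·I_D + 84.3 = 0, with roots I_D = 6.25 or 11.8 mA.
The root I_D = 11.8 mA gives V_GS = -1.67 V ≤ V_t, so take I_D = 6.25 mA.
Then V_GS = 2.88 V and V_DS = V_DD − I_D(R_D+R_S) = 16 − 6.25×1.38 = 7.38 V.
Saturation requires V_DS ≥ V_GS − V_t = 1.92 V; 7.38 ≥ 1.92 ✓.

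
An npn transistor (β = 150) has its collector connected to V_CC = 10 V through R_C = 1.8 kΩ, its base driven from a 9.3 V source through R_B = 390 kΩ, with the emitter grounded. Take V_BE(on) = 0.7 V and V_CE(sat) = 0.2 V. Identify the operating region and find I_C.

Assume active. Base-emitter loop: I_B = (V_BB − V_BE)/R_B = (9.3 − 0.7)/390 = 0.0221 mA.
I_C = β·I_B = 150×0.0221 = 3.31 mA.
V_CE = V_CC − I_C·R_C = 10 − 3.31×1.8 = 4.05 V > V_CE(sat), so the active-region assumption holds.

active; I_C ≈ 3.3 mA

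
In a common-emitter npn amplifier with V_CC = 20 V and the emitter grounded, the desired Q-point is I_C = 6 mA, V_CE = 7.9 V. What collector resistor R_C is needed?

Collector loop: V_CC = I_C·R_C + V_CE.
R_C = (V_CC − V_CE)/I_C = (20 − 7.9)/6 = 2.02 kΩ.

R_C ≈ 2 kΩ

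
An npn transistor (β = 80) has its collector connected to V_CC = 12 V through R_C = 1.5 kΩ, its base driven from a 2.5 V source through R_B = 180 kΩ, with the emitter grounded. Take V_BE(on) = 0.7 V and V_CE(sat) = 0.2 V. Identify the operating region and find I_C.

active; I_C ≈ 0.8 mA

Assume active. Base-emitter loop: I_B = (V_BB − V_BE)/R_B = (2.5 − 0.7)/180 = 0.01 mA.
I_C = β·I_B = 80×0.01 = 0.8 mA.
V_CE = V_CC − I_C·R_C = 12 − 0.8×1.5 = 10.8 V > V_CE(sat), so the active-region assumption holds.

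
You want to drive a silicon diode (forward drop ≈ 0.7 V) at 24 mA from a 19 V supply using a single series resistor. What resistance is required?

The resistor drops V_S − V_D = 19 − 0.7 = 18.3 V at 24 mA.
R = 18.3 V / 24 mA = 0.763 kΩ.

R ≈ 0.76 kΩ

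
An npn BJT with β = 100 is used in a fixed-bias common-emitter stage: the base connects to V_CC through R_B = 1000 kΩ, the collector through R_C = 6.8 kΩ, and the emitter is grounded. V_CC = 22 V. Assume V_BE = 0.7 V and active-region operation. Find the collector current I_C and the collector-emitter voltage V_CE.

I_C ≈ 2.1 mA, V_CE ≈ 7.5 V

Base loop: V_CC = I_B·R_B + V_BE, so I_B = (22 − 0.7)/1000 kΩ = 0.0213 mA.
In the active region I_C = β·I_B = 100 × 0.0213 = 2.13 mA.
Collector loop: V_CE = V_CC − I_C·R_C = 22 − 2.13×6.8 = 7.52 V.
Since V_CE = 7.52 V > V_CE(sat) ≈ 0.2 V, the transistor is in the active region as assumed.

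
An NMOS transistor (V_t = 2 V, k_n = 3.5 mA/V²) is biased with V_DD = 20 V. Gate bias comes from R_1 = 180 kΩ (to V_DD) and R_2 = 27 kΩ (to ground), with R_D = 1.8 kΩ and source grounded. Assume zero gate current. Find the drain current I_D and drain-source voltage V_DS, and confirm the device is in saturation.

I_D ≈ 0.65 mA, V_DS ≈ 19 V

V_G = V_DD·R_2/(R_1+R_2) = 20×27/207 = 2.61 V. With the source grounded, V_GS = V_G = 2.61 V.
Assume saturation: I_D = (k_n/2)(V_GS − V_t)² = (3.5/2)×(2.61 − 2)² = 1.75×0.609² = 0.648 mA.
V_DS = V_DD − I_D·R_D = 20 − 0.648×1.8 = 18.8 V.
Saturation requires V_DS ≥ V_GS − V_t = 0.609 V; 18.8 ≥ 0.609 ✓.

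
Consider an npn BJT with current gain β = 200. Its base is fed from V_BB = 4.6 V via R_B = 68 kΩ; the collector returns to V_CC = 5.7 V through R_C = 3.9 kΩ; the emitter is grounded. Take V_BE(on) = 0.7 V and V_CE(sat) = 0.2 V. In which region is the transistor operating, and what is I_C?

Assume active: I_B = (4.6 − 0.7)/68 = 0.0574 mA, giving I_C = β·I_B = 11.5 mA.
But then V_CE = 5.7 − 11.5×3.9 = -39 V < V_CE(sat) = 0.2 V — impossible in the active region.
So the transistor is saturated. With V_CE = 0.2 V, I_C = (V_CC − 0.2)/R_C = 5.5/3.9 = 1.41 mA.
Check: β·I_B = 11.5 mA > I_C = 1.41 mA, confirming saturation.

saturation; I_C ≈ 1.4 mA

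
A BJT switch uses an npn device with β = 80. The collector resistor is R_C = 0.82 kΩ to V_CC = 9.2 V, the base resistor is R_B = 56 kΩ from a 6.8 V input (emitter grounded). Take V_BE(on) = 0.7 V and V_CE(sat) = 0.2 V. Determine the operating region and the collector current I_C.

Assume active. Base-emitter loop: I_B = (V_BB − V_BE)/R_B = (6.8 − 0.7)/56 = 0.109 mA.
I_C = β·I_B = 80×0.109 = 8.71 mA.
V_CE = V_CC − I_C·R_C = 9.2 − 8.71×0.82 = 2.05 V > V_CE(sat), so the active-region assumption holds.

active; I_C ≈ 8.7 mA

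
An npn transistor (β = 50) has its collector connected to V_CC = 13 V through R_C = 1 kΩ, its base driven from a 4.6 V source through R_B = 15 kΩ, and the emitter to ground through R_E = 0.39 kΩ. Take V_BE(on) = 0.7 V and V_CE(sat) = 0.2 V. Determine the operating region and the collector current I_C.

Assume active. Base-emitter loop: I_B = (V_BB − V_BE)/(R_B + (β+1)R_E) = (4.6 − 0.7)/(15 + 51×0.39) = 0.112 mA.
I_C = β·I_B = 50×0.112 = 5.59 mA.
V_CE = V_CC − I_C·R_C − I_E·R_E = 13 − 5.59×1 − 5.7×0.39 = 5.19 V > V_CE(sat), so the active-region assumption holds.

active; I_C ≈ 5.6 mA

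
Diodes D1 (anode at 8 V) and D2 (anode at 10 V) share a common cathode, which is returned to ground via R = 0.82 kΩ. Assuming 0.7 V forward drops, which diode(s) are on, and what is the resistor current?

Only D2 conducts; I_R ≈ 11 mA

Assume both conduct. Then node N would need to be at both 8−0.7 = 7.3 V and 10−0.7 = 9.3 V, which is impossible.
Assume only D2 conducts: V_N = 10 − 0.7 = 9.3 V, so I_R = 9.3/0.82 = 11.3 mA.
Check D1: its anode-to-cathode voltage is 8 − 9.3 = -1.3 V < 0.7 V, so it is off. The assumption is consistent.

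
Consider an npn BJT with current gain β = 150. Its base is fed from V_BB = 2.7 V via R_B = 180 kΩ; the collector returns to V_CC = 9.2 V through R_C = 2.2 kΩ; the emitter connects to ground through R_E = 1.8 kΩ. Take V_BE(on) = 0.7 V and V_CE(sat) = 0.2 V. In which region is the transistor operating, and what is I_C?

Assume active. Base-emitter loop: I_B = (V_BB − V_BE)/(R_B + (β+1)R_E) = (2.7 − 0.7)/(180 + 151×1.8) = 0.00443 mA.
I_C = β·I_B = 150×0.00443 = 0.664 mA.
V_CE = V_CC − I_C·R_C − I_E·R_E = 9.2 − 0.664×2.2 − 0.668×1.8 = 6.54 V > V_CE(sat), so the active-region assumption holds.

active; I_C ≈ 0.66 mA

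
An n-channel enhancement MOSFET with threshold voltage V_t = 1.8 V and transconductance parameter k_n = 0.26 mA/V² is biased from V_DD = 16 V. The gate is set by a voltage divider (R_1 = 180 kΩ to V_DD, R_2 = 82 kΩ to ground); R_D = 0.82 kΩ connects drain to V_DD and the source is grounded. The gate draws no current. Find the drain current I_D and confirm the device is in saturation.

V_G = V_DD·R_2/(R_1+R_2) = 16×82/262 = 5.01 V. With the source grounded, V_GS = V_G = 5.01 V.
Assume saturation: I_D = (k_n/2)(V_GS − V_t)² = (0.26/2)×(5.01 − 1.8)² = 0.13×3.21² = 1.34 mA.
V_DS = V_DD − I_D·R_D = 16 − 1.34×0.82 = 14.9 V.
Saturation requires V_DS ≥ V_GS − V_t = 3.21 V; 14.9 ≥ 3.21 ✓.

I_D ≈ 1.3 mA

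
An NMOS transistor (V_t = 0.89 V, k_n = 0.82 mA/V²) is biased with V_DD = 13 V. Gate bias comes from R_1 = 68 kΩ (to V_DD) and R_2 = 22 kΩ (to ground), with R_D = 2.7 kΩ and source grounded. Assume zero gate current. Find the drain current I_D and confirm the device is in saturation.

I_D ≈ 2.1 mA

V_G = V_DD·R_2/(R_1+R_2) = 13×22/90 = 3.18 V. With the source grounded, V_GS = V_G = 3.18 V.
Assume saturation: I_D = (k_n/2)(V_GS − V_t)² = (0.82/2)×(3.18 − 0.89)² = 0.41×2.29² = 2.15 mA.
V_DS = V_DD − I_D·R_D = 13 − 2.15×2.7 = 7.21 V.
Saturation requires V_DS ≥ V_GS − V_t = 2.29 V; 7.21 ≥ 2.29 ✓.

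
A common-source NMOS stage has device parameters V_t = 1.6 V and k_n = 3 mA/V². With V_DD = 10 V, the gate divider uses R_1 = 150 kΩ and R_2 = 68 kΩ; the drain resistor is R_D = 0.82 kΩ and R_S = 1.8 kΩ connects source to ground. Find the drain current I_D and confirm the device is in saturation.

V_G = V_DD·R_2/(R_1+R_2) = 10×68/218 = 3.12 V.
Assume saturation: I_D = (k_n/2)(V_GS − V_t)² with V_GS = V_G − I_D·R_S = 3.12 − 1.8·I_D.
Substituting gives 4.86·I_D² − 9.2·I_D + 3.46 = 0, with roots I_D = 0.518 or 1.38 mA.
The root I_D = 1.38 mA gives V_GS = 0.642 V ≤ V_t, so take I_D = 0.518 mA.
Then V_GS = 2.19 V and V_DS = V_DD − I_D(R_D+R_S) = 10 − 0.518×2.62 = 8.64 V.
Saturation requires V_DS ≥ V_GS − V_t = 0.587 V; 8.64 ≥ 0.587 ✓.

I_D ≈ 0.52 mA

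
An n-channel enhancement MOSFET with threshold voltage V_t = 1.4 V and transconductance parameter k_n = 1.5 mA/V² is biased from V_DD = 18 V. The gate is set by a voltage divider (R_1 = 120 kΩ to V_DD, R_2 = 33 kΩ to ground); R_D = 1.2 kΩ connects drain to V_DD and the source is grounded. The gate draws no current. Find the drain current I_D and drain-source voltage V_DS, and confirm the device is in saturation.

V_G = V_DD·R_2/(R_1+R_2) = 18×33/153 = 3.88 V. With the source grounded, V_GS = V_G = 3.88 V.
Assume saturation: I_D = (k_n/2)(V_GS − V_t)² = (1.5/2)×(3.88 − 1.4)² = 0.75×2.48² = 4.62 mA.
V_DS = V_DD − I_D·R_D = 18 − 4.62×1.2 = 12.5 V.
Saturation requires V_DS ≥ V_GS − V_t = 2.48 V; 12.5 ≥ 2.48 ✓.

I_D ≈ 4.6 mA, V_DS ≈ 12 V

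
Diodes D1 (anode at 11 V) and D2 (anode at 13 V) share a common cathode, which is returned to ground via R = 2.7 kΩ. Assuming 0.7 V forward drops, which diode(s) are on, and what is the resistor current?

Assume both conduct. Then node N would need to be at both 11−0.7 = 10.3 V and 13−0.7 = 12.3 V, which is impossible.
Assume only D2 conducts: V_N = 13 − 0.7 = 12.3 V, so I_R = 12.3/2.7 = 4.56 mA.
Check D1: its anode-to-cathode voltage is 11 − 12.3 = -1.3 V < 0.7 V, so it is off. The assumption is consistent.

Only D2 conducts; I_R ≈ 4.6 mA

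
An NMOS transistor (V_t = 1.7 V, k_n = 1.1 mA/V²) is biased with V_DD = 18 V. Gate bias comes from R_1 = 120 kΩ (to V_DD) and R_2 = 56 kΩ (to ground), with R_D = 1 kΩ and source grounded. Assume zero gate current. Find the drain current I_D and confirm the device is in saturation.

I_D ≈ 8.9 mA

V_G = V_DD·R_2/(R_1+R_2) = 18×56/176 = 5.73 V. With the source grounded, V_GS = V_G = 5.73 V.
Assume saturation: I_D = (k_n/2)(V_GS − V_t)² = (1.1/2)×(5.73 − 1.7)² = 0.55×4.03² = 8.92 mA.
V_DS = V_DD − I_D·R_D = 18 − 8.92×1 = 9.08 V.
Saturation requires V_DS ≥ V_GS − V_t = 4.03 V; 9.08 ≥ 4.03 ✓.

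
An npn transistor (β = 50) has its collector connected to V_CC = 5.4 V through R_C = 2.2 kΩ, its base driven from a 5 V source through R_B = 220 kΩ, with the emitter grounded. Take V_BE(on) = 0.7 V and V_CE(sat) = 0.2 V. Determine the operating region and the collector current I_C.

Assume active. Base-emitter loop: I_B = (V_BB − V_BE)/R_B = (5 − 0.7)/220 = 0.0195 mA.
I_C = β·I_B = 50×0.0195 = 0.977 mA.
V_CE = V_CC − I_C·R_C = 5.4 − 0.977×2.2 = 3.25 V > V_CE(sat), so the active-region assumption holds.

active; I_C ≈ 0.98 mA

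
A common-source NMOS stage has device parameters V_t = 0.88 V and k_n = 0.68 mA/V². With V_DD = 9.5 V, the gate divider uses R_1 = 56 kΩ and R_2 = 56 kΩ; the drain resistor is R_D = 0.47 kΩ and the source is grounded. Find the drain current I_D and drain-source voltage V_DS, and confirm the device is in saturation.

I_D ≈ 5.1 mA, V_DS ≈ 7.1 V

V_G = V_DD·R_2/(R_1+R_2) = 9.5×56/112 = 4.75 V. With the source grounded, V_GS = V_G = 4.75 V.
Assume saturation: I_D = (k_n/2)(V_GS − V_t)² = (0.68/2)×(4.75 − 0.88)² = 0.34×3.87² = 5.09 mA.
V_DS = V_DD − I_D·R_D = 9.5 − 5.09×0.47 = 7.11 V.
Saturation requires V_DS ≥ V_GS − V_t = 3.87 V; 7.11 ≥ 3.87 ✓.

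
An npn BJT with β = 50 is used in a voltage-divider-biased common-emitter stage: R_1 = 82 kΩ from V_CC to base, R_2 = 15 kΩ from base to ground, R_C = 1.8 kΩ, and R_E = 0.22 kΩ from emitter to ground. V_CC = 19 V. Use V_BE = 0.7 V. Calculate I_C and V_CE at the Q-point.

I_C ≈ 4.7 mA, V_CE ≈ 9.5 V

Thevenize the base divider: V_Th = V_CC·R_2/(R_1+R_2) = 19×15/97 = 2.94 V, R_Th = R_1‖R_2 = 12.7 kΩ.
Base-emitter loop: V_Th = I_B·R_Th + V_BE + (β+1)I_B·R_E, so I_B = (2.94 − 0.7) / (12.7 + 51×0.22) = 0.0936 mA.
I_C = β·I_B = 50×0.0936 = 4.68 mA, and I_E = (β+1)I_B = 4.78 mA.
V_CE = V_CC − I_C·R_C − I_E·R_E = 19 − 4.68×1.8 − 4.78×0.22 = 9.52 V.
V_CE = 9.52 V > 0.2 V confirms active-region operation.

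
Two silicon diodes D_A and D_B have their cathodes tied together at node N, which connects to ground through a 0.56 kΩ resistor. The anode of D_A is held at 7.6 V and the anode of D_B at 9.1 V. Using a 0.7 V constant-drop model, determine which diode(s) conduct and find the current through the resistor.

Only D_B conducts; I_R ≈ 15 mA

Assume both conduct. Then node N would need to be at both 7.6−0.7 = 6.9 V and 9.1−0.7 = 8.4 V, which is impossible.
Assume only D_B conducts: V_N = 9.1 − 0.7 = 8.4 V, so I_R = 8.4/0.56 = 15 mA.
Check D_A: its anode-to-cathode voltage is 7.6 − 8.4 = -0.8 V < 0.7 V, so it is off. The assumption is consistent.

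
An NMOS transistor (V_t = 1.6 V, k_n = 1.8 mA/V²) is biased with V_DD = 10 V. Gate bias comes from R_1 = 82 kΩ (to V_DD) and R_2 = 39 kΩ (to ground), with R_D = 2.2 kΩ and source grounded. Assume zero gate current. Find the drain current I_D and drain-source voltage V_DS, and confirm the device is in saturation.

I_D ≈ 2.4 mA, V_DS ≈ 4.8 V

V_G = V_DD·R_2/(R_1+R_2) = 10×39/121 = 3.22 V. With the source grounded, V_GS = V_G = 3.22 V.
Assume saturation: I_D = (k_n/2)(V_GS − V_t)² = (1.8/2)×(3.22 − 1.6)² = 0.9×1.62² = 2.37 mA.
V_DS = V_DD − I_D·R_D = 10 − 2.37×2.2 = 4.78 V.
Saturation requires V_DS ≥ V_GS − V_t = 1.62 V; 4.78 ≥ 1.62 ✓.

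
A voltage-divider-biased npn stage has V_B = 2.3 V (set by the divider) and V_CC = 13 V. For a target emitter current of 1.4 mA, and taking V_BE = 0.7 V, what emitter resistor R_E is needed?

V_E = V_B − V_BE = 2.3 − 0.7 = 1.6 V.
R_E = V_E / I_E = 1.6 / 1.4 = 1.14 kΩ.

R_E ≈ 1.1 kΩ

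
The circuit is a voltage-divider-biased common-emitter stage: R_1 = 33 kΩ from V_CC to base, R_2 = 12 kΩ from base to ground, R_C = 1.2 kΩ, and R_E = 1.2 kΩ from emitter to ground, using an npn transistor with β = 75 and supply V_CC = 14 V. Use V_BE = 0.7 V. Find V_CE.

Thevenize the base divider: V_Th = V_CC·R_2/(R_1+R_2) = 14×12/45 = 3.73 V, R_Th = R_1‖R_2 = 8.8 kΩ.
Base-emitter loop: V_Th = I_B·R_Th + V_BE + (β+1)I_B·R_E, so I_B = (3.73 − 0.7) / (8.8 + 76×1.2) = 0.0303 mA.
I_C = β·I_B = 75×0.0303 = 2.27 mA, and I_E = (β+1)I_B = 2.31 mA.
V_CE = V_CC − I_C·R_C − I_E·R_E = 14 − 2.27×1.2 − 2.31×1.2 = 8.5 V.
V_CE = 8.5 V > 0.2 V confirms active-region operation.

V_CE ≈ 8.5 V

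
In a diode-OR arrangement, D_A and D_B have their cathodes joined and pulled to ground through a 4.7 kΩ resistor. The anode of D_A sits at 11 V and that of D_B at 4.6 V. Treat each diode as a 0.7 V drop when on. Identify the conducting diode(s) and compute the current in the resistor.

Only D_A conducts; I_R ≈ 2.2 mA

Assume both conduct. Then node N would need to be at both 11−0.7 = 10.3 V and 4.6−0.7 = 3.9 V, which is impossible.
Assume only D_A conducts: V_N = 11 − 0.7 = 10.3 V, so I_R = 10.3/4.7 = 2.19 mA.
Check D_B: its anode-to-cathode voltage is 4.6 − 10.3 = -5.7 V < 0.7 V, so it is off. The assumption is consistent.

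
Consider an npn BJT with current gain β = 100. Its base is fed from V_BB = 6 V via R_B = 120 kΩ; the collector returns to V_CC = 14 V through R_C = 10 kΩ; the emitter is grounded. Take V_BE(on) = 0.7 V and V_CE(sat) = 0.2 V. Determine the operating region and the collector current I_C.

Assume active: I_B = (6 − 0.7)/120 = 0.0442 mA, giving I_C = β·I_B = 4.42 mA.
But then V_CE = 14 − 4.42×10 = -30.2 V < V_CE(sat) = 0.2 V — impossible in the active region.
So the transistor is saturated. With V_CE = 0.2 V, I_C = (V_CC − 0.2)/R_C = 13.8/10 = 1.38 mA.
Check: β·I_B = 4.42 mA > I_C = 1.38 mA, confirming saturation.

saturation; I_C ≈ 1.4 mA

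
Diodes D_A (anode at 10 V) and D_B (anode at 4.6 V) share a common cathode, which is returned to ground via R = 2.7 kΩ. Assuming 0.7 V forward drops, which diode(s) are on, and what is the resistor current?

Assume both conduct. Then node N would need to be at both 10−0.7 = 9.3 V and 4.6−0.7 = 3.9 V, which is impossible.
Assume only D_A conducts: V_N = 10 − 0.7 = 9.3 V, so I_R = 9.3/2.7 = 3.44 mA.
Check D_B: its anode-to-cathode voltage is 4.6 − 9.3 = -4.7 V < 0.7 V, so it is off. The assumption is consistent.

Only D_A conducts; I_R ≈ 3.4 mA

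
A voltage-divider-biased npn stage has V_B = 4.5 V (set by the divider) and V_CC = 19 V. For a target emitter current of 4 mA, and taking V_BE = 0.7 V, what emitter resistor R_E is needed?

R_E ≈ 0.95 kΩ

V_E = V_B − V_BE = 4.5 − 0.7 = 3.8 V.
R_E = V_E / I_E = 3.8 / 4 = 0.95 kΩ.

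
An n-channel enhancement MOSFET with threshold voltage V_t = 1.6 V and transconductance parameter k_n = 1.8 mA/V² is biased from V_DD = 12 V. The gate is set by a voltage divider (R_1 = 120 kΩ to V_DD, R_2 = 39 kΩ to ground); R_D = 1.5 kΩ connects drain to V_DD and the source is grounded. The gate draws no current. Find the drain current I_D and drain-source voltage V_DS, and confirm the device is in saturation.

I_D ≈ 1.6 mA, V_DS ≈ 9.6 V

V_G = V_DD·R_2/(R_1+R_2) = 12×39/159 = 2.94 V. With the source grounded, V_GS = V_G = 2.94 V.
Assume saturation: I_D = (k_n/2)(V_GS − V_t)² = (1.8/2)×(2.94 − 1.6)² = 0.9×1.34² = 1.62 mA.
V_DS = V_DD − I_D·R_D = 12 − 1.62×1.5 = 9.56 V.
Saturation requires V_DS ≥ V_GS − V_t = 1.34 V; 9.56 ≥ 1.34 ✓.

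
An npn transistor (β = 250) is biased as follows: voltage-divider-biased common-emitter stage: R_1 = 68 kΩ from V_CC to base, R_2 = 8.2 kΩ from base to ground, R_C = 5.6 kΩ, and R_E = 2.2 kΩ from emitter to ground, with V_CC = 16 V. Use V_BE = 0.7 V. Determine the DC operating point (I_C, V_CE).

Thevenize the base divider: V_Th = V_CC·R_2/(R_1+R_2) = 16×8.2/76.2 = 1.72 V, R_Th = R_1‖R_2 = 7.32 kΩ.
Base-emitter loop: V_Th = I_B·R_Th + V_BE + (β+1)I_B·R_E, so I_B = (1.72 − 0.7) / (7.32 + 251×2.2) = 0.00183 mA.
I_C = β·I_B = 250×0.00183 = 0.457 mA, and I_E = (β+1)I_B = 0.458 mA.
V_CE = V_CC − I_C·R_C − I_E·R_E = 16 − 0.457×5.6 − 0.458×2.2 = 12.4 V.
V_CE = 12.4 V > 0.2 V confirms active-region operation.

I_C ≈ 0.46 mA, V_CE ≈ 12 V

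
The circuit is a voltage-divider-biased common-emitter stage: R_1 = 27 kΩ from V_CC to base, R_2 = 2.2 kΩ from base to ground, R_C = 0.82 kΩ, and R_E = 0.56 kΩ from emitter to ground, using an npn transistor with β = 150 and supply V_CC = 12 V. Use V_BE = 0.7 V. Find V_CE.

Thevenize the base divider: V_Th = V_CC·R_2/(R_1+R_2) = 12×2.2/29.2 = 0.904 V, R_Th = R_1‖R_2 = 2.03 kΩ.
Base-emitter loop: V_Th = I_B·R_Th + V_BE + (β+1)I_B·R_E, so I_B = (0.904 − 0.7) / (2.03 + 151×0.56) = 0.00236 mA.
I_C = β·I_B = 150×0.00236 = 0.354 mA, and I_E = (β+1)I_B = 0.356 mA.
V_CE = V_CC − I_C·R_C − I_E·R_E = 12 − 0.354×0.82 − 0.356×0.56 = 11.5 V.
V_CE = 11.5 V > 0.2 V confirms active-region operation.

V_CE ≈ 12 V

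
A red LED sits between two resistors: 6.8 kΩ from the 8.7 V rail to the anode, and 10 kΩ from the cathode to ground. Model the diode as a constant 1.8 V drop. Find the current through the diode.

I ≈ 0.41 mA

The two resistors are in series with the diode, so KVL gives 8.7 = I·6.8 + 1.8 + I·10.
I = (8.7 − 1.8) / (6.8 + 10) kΩ = 6.9 / 16.8 = 0.411 mA.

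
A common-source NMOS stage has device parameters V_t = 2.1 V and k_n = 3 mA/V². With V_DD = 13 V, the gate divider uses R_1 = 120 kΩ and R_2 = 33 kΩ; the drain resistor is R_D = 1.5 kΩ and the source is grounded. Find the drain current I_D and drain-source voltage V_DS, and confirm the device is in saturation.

V_G = V_DD·R_2/(R_1+R_2) = 13×33/153 = 2.8 V. With the source grounded, V_GS = V_G = 2.8 V.
Assume saturation: I_D = (k_n/2)(V_GS − V_t)² = (3/2)×(2.8 − 2.1)² = 1.5×0.704² = 0.743 mA.
V_DS = V_DD − I_D·R_D = 13 − 0.743×1.5 = 11.9 V.
Saturation requires V_DS ≥ V_GS − V_t = 0.704 V; 11.9 ≥ 0.704 ✓.

I_D ≈ 0.74 mA, V_DS ≈ 12 V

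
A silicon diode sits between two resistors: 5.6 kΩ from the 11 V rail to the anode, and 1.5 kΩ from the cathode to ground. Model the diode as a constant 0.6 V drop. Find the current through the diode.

I ≈ 1.5 mA

The two resistors are in series with the diode, so KVL gives 11 = I·5.6 + 0.6 + I·1.5.
I = (11 − 0.6) / (5.6 + 1.5) kΩ = 10.4 / 7.1 = 1.46 mA.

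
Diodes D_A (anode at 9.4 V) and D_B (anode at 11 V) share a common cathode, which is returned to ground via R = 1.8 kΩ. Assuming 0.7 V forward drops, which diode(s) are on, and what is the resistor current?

Assume both conduct. Then node N would need to be at both 9.4−0.7 = 8.7 V and 11−0.7 = 10.3 V, which is impossible.
Assume only D_B conducts: V_N = 11 − 0.7 = 10.3 V, so I_R = 10.3/1.8 = 5.72 mA.
Check D_A: its anode-to-cathode voltage is 9.4 − 10.3 = -0.9 V < 0.7 V, so it is off. The assumption is consistent.

Only D_B conducts; I_R ≈ 5.7 mA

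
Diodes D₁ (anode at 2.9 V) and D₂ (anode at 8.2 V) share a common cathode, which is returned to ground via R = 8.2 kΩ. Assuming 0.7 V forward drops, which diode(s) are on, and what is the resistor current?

Only D₂ conducts; I_R ≈ 0.91 mA

Assume both conduct. Then node N would need to be at both 2.9−0.7 = 2.2 V and 8.2−0.7 = 7.5 V, which is impossible.
Assume only D₂ conducts: V_N = 8.2 − 0.7 = 7.5 V, so I_R = 7.5/8.2 = 0.915 mA.
Check D₁: its anode-to-cathode voltage is 2.9 − 7.5 = -4.6 V < 0.7 V, so it is off. The assumption is consistent.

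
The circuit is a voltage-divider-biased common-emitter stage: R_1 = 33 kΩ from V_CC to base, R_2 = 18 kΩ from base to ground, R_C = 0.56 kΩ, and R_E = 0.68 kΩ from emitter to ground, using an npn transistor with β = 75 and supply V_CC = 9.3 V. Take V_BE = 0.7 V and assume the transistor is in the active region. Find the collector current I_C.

I_C ≈ 3.1 mA

Thevenize the base divider: V_Th = V_CC·R_2/(R_1+R_2) = 9.3×18/51 = 3.28 V, R_Th = R_1‖R_2 = 11.6 kΩ.
Base-emitter loop: V_Th = I_B·R_Th + V_BE + (β+1)I_B·R_E, so I_B = (3.28 − 0.7) / (11.6 + 76×0.68) = 0.0408 mA.
I_C = β·I_B = 75×0.0408 = 3.06 mA, and I_E = (β+1)I_B = 3.1 mA.
V_CE = V_CC − I_C·R_C − I_E·R_E = 9.3 − 3.06×0.56 − 3.1×0.68 = 5.48 V.
V_CE = 5.48 V > 0.2 V confirms active-region operation.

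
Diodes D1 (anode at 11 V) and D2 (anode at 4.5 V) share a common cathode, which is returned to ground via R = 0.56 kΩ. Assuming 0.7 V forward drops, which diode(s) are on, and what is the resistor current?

Only D1 conducts; I_R ≈ 18 mA

Assume both conduct. Then node N would need to be at both 11−0.7 = 10.3 V and 4.5−0.7 = 3.8 V, which is impossible.
Assume only D1 conducts: V_N = 11 − 0.7 = 10.3 V, so I_R = 10.3/0.56 = 18.4 mA.
Check D2: its anode-to-cathode voltage is 4.5 − 10.3 = -5.8 V < 0.7 V, so it is off. The assumption is consistent.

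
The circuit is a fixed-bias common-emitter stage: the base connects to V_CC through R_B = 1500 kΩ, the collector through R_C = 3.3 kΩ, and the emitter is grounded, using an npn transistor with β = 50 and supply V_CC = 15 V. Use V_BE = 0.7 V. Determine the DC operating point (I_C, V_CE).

Base loop: V_CC = I_B·R_B + V_BE, so I_B = (15 − 0.7)/1500 kΩ = 0.00953 mA.
In the active region I_C = β·I_B = 50 × 0.00953 = 0.477 mA.
Collector loop: V_CE = V_CC − I_C·R_C = 15 − 0.477×3.3 = 13.4 V.
Since V_CE = 13.4 V > V_CE(sat) ≈ 0.2 V, the transistor is in the active region as assumed.

I_C ≈ 0.48 mA, V_CE ≈ 13 V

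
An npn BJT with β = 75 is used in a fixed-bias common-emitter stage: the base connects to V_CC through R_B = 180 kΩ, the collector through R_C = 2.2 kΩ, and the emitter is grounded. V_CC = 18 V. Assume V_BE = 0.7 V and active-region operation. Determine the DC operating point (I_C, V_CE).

I_C ≈ 7.2 mA, V_CE ≈ 2.1 V

Base loop: V_CC = I_B·R_B + V_BE, so I_B = (18 − 0.7)/180 kΩ = 0.0961 mA.
In the active region I_C = β·I_B = 75 × 0.0961 = 7.21 mA.
Collector loop: V_CE = V_CC − I_C·R_C = 18 − 7.21×2.2 = 2.14 V.
Since V_CE = 2.14 V > V_CE(sat) ≈ 0.2 V, the transistor is in the active region as assumed.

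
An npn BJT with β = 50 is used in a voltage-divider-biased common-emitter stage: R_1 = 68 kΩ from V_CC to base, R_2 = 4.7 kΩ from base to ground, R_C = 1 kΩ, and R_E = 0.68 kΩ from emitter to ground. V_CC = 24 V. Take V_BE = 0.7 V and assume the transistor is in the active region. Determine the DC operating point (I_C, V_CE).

I_C ≈ 1.1 mA, V_CE ≈ 22 V

Thevenize the base divider: V_Th = V_CC·R_2/(R_1+R_2) = 24×4.7/72.7 = 1.55 V, R_Th = R_1‖R_2 = 4.4 kΩ.
Base-emitter loop: V_Th = I_B·R_Th + V_BE + (β+1)I_B·R_E, so I_B = (1.55 − 0.7) / (4.4 + 51×0.68) = 0.0218 mA.
I_C = β·I_B = 50×0.0218 = 1.09 mA, and I_E = (β+1)I_B = 1.11 mA.
V_CE = V_CC − I_C·R_C − I_E·R_E = 24 − 1.09×1 − 1.11×0.68 = 22.2 V.
V_CE = 22.2 V > 0.2 V confirms active-region operation.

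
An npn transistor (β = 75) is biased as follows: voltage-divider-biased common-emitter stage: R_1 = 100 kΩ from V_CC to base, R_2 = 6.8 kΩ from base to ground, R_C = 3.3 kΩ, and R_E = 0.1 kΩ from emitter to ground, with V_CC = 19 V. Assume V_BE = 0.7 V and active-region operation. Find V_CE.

V_CE ≈ 9.7 V

Thevenize the base divider: V_Th = V_CC·R_2/(R_1+R_2) = 19×6.8/107 = 1.21 V, R_Th = R_1‖R_2 = 6.37 kΩ.
Base-emitter loop: V_Th = I_B·R_Th + V_BE + (β+1)I_B·R_E, so I_B = (1.21 − 0.7) / (6.37 + 76×0.1) = 0.0365 mA.
I_C = β·I_B = 75×0.0365 = 2.74 mA, and I_E = (β+1)I_B = 2.77 mA.
V_CE = V_CC − I_C·R_C − I_E·R_E = 19 − 2.74×3.3 − 2.77×0.1 = 9.69 V.
V_CE = 9.69 V > 0.2 V confirms active-region operation.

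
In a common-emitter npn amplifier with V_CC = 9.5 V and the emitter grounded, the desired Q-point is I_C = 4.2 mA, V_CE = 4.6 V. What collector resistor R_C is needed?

R_C ≈ 1.2 kΩ

Collector loop: V_CC = I_C·R_C + V_CE.
R_C = (V_CC − V_CE)/I_C = (9.5 − 4.6)/4.2 = 1.17 kΩ.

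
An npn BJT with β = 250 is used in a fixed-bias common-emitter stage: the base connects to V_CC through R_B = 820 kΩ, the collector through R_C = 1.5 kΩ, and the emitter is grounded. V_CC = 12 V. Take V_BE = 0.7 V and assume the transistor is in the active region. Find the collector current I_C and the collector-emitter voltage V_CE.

Base loop: V_CC = I_B·R_B + V_BE, so I_B = (12 − 0.7)/820 kΩ = 0.0138 mA.
In the active region I_C = β·I_B = 250 × 0.0138 = 3.45 mA.
Collector loop: V_CE = V_CC − I_C·R_C = 12 − 3.45×1.5 = 6.83 V.
Since V_CE = 6.83 V > V_CE(sat) ≈ 0.2 V, the transistor is in the active region as assumed.

I_C ≈ 3.4 mA, V_CE ≈ 6.8 V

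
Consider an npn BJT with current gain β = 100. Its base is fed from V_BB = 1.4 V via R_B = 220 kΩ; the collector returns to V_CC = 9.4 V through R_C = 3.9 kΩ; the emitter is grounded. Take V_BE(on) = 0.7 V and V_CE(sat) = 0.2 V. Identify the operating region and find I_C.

active; I_C ≈ 0.32 mA

Assume active. Base-emitter loop: I_B = (V_BB − V_BE)/R_B = (1.4 − 0.7)/220 = 0.00318 mA.
I_C = β·I_B = 100×0.00318 = 0.318 mA.
V_CE = V_CC − I_C·R_C = 9.4 − 0.318×3.9 = 8.16 V > V_CE(sat), so the active-region assumption holds.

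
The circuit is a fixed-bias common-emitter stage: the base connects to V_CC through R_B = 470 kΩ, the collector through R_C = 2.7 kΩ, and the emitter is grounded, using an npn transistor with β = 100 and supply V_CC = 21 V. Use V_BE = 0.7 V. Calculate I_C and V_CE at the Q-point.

I_C ≈ 4.3 mA, V_CE ≈ 9.3 V

Base loop: V_CC = I_B·R_B + V_BE, so I_B = (21 − 0.7)/470 kΩ = 0.0432 mA.
In the active region I_C = β·I_B = 100 × 0.0432 = 4.32 mA.
Collector loop: V_CE = V_CC − I_C·R_C = 21 − 4.32×2.7 = 9.34 V.
Since V_CE = 9.34 V > V_CE(sat) ≈ 0.2 V, the transistor is in the active region as assumed.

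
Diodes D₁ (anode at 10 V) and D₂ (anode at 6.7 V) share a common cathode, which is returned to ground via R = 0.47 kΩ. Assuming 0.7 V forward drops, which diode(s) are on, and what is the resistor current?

Only D₁ conducts; I_R ≈ 20 mA

Assume both conduct. Then node N would need to be at both 10−0.7 = 9.3 V and 6.7−0.7 = 6 V, which is impossible.
Assume only D₁ conducts: V_N = 10 − 0.7 = 9.3 V, so I_R = 9.3/0.47 = 19.8 mA.
Check D₂: its anode-to-cathode voltage is 6.7 − 9.3 = -2.6 V < 0.7 V, so it is off. The assumption is consistent.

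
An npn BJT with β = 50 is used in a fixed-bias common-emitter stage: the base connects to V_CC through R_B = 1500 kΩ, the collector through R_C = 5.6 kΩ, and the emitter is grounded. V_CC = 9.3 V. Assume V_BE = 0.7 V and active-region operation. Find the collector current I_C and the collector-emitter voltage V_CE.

Base loop: V_CC = I_B·R_B + V_BE, so I_B = (9.3 − 0.7)/1500 kΩ = 0.00573 mA.
In the active region I_C = β·I_B = 50 × 0.00573 = 0.287 mA.
Collector loop: V_CE = V_CC − I_C·R_C = 9.3 − 0.287×5.6 = 7.69 V.
Since V_CE = 7.69 V > V_CE(sat) ≈ 0.2 V, the transistor is in the active region as assumed.

I_C ≈ 0.29 mA, V_CE ≈ 7.7 V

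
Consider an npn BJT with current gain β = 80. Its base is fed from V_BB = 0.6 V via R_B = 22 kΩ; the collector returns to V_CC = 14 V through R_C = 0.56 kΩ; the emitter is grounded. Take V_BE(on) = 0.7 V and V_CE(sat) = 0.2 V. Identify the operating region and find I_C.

cutoff; I_C ≈ 0

V_BB = 0.6 V ≤ V_BE(on) = 0.7 V, so the base-emitter junction is not forward biased.
The transistor is in cutoff: I_B = I_C = 0.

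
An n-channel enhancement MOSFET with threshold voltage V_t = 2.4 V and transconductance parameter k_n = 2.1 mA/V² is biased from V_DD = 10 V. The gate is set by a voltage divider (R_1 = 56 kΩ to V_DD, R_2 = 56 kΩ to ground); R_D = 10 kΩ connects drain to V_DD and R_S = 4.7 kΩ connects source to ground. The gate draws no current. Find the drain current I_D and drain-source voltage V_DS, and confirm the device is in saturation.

V_G = V_DD·R_2/(R_1+R_2) = 10×56/112 = 5 V.
Assume saturation: I_D = (k_n/2)(V_GS − V_t)² with V_GS = V_G − I_D·R_S = 5 − 4.7·I_D.
Substituting gives 23.2·I_D² − 26.7·I_D + 7.1 = 0, with roots I_D = 0.419 or 0.731 mA.
The root I_D = 0.731 mA gives V_GS = 1.57 V ≤ V_t, so take I_D = 0.419 mA.
Then V_GS = 3.03 V and V_DS = V_DD − I_D(R_D+R_S) = 10 − 0.419×14.7 = 3.84 V.
Saturation requires V_DS ≥ V_GS − V_t = 0.632 V; 3.84 ≥ 0.632 ✓.

I_D ≈ 0.42 mA, V_DS ≈ 3.8 V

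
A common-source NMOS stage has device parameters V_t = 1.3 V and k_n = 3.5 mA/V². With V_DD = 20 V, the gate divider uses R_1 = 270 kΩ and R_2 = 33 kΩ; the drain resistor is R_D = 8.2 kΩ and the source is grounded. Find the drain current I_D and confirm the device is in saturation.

V_G = V_DD·R_2/(R_1+R_2) = 20×33/303 = 2.18 V. With the source grounded, V_GS = V_G = 2.18 V.
Assume saturation: I_D = (k_n/2)(V_GS − V_t)² = (3.5/2)×(2.18 − 1.3)² = 1.75×0.878² = 1.35 mA.
V_DS = V_DD − I_D·R_D = 20 − 1.35×8.2 = 8.93 V.
Saturation requires V_DS ≥ V_GS − V_t = 0.878 V; 8.93 ≥ 0.878 ✓.

I_D ≈ 1.3 mA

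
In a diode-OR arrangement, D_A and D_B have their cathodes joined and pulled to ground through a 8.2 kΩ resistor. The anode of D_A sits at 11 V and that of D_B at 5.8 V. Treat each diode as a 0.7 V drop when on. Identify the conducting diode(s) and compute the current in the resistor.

Only D_A conducts; I_R ≈ 1.3 mA

Assume both conduct. Then node N would need to be at both 11−0.7 = 10.3 V and 5.8−0.7 = 5.1 V, which is impossible.
Assume only D_A conducts: V_N = 11 − 0.7 = 10.3 V, so I_R = 10.3/8.2 = 1.26 mA.
Check D_B: its anode-to-cathode voltage is 5.8 − 10.3 = -4.5 V < 0.7 V, so it is off. The assumption is consistent.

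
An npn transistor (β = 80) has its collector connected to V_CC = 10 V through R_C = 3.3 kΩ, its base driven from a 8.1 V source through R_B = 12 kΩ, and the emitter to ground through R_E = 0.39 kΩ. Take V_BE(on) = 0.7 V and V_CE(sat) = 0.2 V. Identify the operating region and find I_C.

saturation; I_C ≈ 2.6 mA

Assume active: I_B = (8.1 − 0.7)/(12 + 81×0.39) = 0.17 mA, I_C = β·I_B = 13.6 mA.
Then V_CE = 10 − 13.6×3.3 − 13.8×0.39 = -40.2 V < 0.2 V — the active assumption fails.
Re-solve with V_CE = 0.2 V. KCL at the emitter: V_E/R_E = (V_BB−0.7−V_E)/R_B + (V_CC−0.2−V_E)/R_C, giving V_E = 1.22 V.
I_C = (V_CC − 0.2 − V_E)/R_C = (9.8 − 1.22)/3.3 = 2.6 mA.
Check: I_B = (7.4 − 1.22)/12 = 0.515 mA, and β·I_B = 41.2 mA > I_C, confirming saturation.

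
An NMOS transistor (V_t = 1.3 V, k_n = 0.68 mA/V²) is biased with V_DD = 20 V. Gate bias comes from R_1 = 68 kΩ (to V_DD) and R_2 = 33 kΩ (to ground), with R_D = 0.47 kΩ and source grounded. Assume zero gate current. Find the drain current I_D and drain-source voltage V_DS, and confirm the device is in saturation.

I_D ≈ 9.3 mA, V_DS ≈ 16 V

V_G = V_DD·R_2/(R_1+R_2) = 20×33/101 = 6.53 V. With the source grounded, V_GS = V_G = 6.53 V.
Assume saturation: I_D = (k_n/2)(V_GS − V_t)² = (0.68/2)×(6.53 − 1.3)² = 0.34×5.23² = 9.32 mA.
V_DS = V_DD − I_D·R_D = 20 − 9.32×0.47 = 15.6 V.
Saturation requires V_DS ≥ V_GS − V_t = 5.23 V; 15.6 ≥ 5.23 ✓.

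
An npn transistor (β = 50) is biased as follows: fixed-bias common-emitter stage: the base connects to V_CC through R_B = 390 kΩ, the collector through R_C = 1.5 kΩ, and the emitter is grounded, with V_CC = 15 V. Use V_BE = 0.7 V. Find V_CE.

V_CE ≈ 12 V

Base loop: V_CC = I_B·R_B + V_BE, so I_B = (15 − 0.7)/390 kΩ = 0.0367 mA.
In the active region I_C = β·I_B = 50 × 0.0367 = 1.83 mA.
Collector loop: V_CE = V_CC − I_C·R_C = 15 − 1.83×1.5 = 12.2 V.
Since V_CE = 12.2 V > V_CE(sat) ≈ 0.2 V, the transistor is in the active region as assumed.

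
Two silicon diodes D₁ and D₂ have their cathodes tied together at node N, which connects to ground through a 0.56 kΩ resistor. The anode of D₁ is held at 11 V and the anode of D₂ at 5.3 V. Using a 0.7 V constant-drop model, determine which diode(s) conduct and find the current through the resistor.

Only D₁ conducts; I_R ≈ 18 mA

Assume both conduct. Then node N would need to be at both 11−0.7 = 10.3 V and 5.3−0.7 = 4.6 V, which is impossible.
Assume only D₁ conducts: V_N = 11 − 0.7 = 10.3 V, so I_R = 10.3/0.56 = 18.4 mA.
Check D₂: its anode-to-cathode voltage is 5.3 − 10.3 = -5 V < 0.7 V, so it is off. The assumption is consistent.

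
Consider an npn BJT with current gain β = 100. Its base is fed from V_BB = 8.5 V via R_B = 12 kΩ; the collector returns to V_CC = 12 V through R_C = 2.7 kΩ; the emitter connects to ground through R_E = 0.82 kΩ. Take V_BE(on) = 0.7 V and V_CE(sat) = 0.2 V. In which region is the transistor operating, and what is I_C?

saturation; I_C ≈ 3.3 mA

Assume active: I_B = (8.5 − 0.7)/(12 + 101×0.82) = 0.0823 mA, I_C = β·I_B = 8.23 mA.
Then V_CE = 12 − 8.23×2.7 − 8.31×0.82 = -17 V < 0.2 V — the active assumption fails.
Re-solve with V_CE = 0.2 V. KCL at the emitter: V_E/R_E = (V_BB−0.7−V_E)/R_B + (V_CC−0.2−V_E)/R_C, giving V_E = 3 V.
I_C = (V_CC − 0.2 − V_E)/R_C = (11.8 − 3)/2.7 = 3.26 mA.
Check: I_B = (7.8 − 3)/12 = 0.4 mA, and β·I_B = 40 mA > I_C, confirming saturation.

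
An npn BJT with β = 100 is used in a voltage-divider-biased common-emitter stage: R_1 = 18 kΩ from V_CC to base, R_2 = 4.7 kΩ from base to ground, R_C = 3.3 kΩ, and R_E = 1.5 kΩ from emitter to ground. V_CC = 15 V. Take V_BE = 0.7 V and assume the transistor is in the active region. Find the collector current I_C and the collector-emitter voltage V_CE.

Thevenize the base divider: V_Th = V_CC·R_2/(R_1+R_2) = 15×4.7/22.7 = 3.11 V, R_Th = R_1‖R_2 = 3.73 kΩ.
Base-emitter loop: V_Th = I_B·R_Th + V_BE + (β+1)I_B·R_E, so I_B = (3.11 − 0.7) / (3.73 + 101×1.5) = 0.0155 mA.
I_C = β·I_B = 100×0.0155 = 1.55 mA, and I_E = (β+1)I_B = 1.57 mA.
V_CE = V_CC − I_C·R_C − I_E·R_E = 15 − 1.55×3.3 − 1.57×1.5 = 7.54 V.
V_CE = 7.54 V > 0.2 V confirms active-region operation.

I_C ≈ 1.5 mA, V_CE ≈ 7.5 V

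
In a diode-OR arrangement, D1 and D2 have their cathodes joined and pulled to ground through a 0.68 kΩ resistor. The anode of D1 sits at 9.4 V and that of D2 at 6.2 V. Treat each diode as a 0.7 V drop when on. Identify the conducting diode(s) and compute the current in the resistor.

Assume both conduct. Then node N would need to be at both 9.4−0.7 = 8.7 V and 6.2−0.7 = 5.5 V, which is impossible.
Assume only D1 conducts: V_N = 9.4 − 0.7 = 8.7 V, so I_R = 8.7/0.68 = 12.8 mA.
Check D2: its anode-to-cathode voltage is 6.2 − 8.7 = -2.5 V < 0.7 V, so it is off. The assumption is consistent.

Only D1 conducts; I_R ≈ 13 mA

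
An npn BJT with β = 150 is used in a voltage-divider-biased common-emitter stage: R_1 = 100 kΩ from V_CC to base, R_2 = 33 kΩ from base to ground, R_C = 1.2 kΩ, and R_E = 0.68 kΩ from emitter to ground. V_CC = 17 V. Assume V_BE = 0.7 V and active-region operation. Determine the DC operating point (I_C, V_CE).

I_C ≈ 4.1 mA, V_CE ≈ 9.2 V

Thevenize the base divider: V_Th = V_CC·R_2/(R_1+R_2) = 17×33/133 = 4.22 V, R_Th = R_1‖R_2 = 24.8 kΩ.
Base-emitter loop: V_Th = I_B·R_Th + V_BE + (β+1)I_B·R_E, so I_B = (4.22 − 0.7) / (24.8 + 151×0.68) = 0.0276 mA.
I_C = β·I_B = 150×0.0276 = 4.14 mA, and I_E = (β+1)I_B = 4.17 mA.
V_CE = V_CC − I_C·R_C − I_E·R_E = 17 − 4.14×1.2 − 4.17×0.68 = 9.2 V.
V_CE = 9.2 V > 0.2 V confirms active-region operation.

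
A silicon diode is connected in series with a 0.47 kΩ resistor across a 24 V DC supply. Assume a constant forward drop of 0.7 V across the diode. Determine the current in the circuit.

I ≈ 50 mA

KVL around the loop: 24 = V_D + I·R = 0.7 + I × 0.47 kΩ.
So I = (24 − 0.7) / 0.47 kΩ = 23.3 / 0.47 = 49.6 mA.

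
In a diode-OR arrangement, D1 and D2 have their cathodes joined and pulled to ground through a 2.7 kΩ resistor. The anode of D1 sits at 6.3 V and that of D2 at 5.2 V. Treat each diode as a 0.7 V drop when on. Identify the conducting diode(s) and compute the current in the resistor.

Only D1 conducts; I_R ≈ 2.1 mA

Assume both conduct. Then node N would need to be at both 6.3−0.7 = 5.6 V and 5.2−0.7 = 4.5 V, which is impossible.
Assume only D1 conducts: V_N = 6.3 − 0.7 = 5.6 V, so I_R = 5.6/2.7 = 2.07 mA.
Check D2: its anode-to-cathode voltage is 5.2 − 5.6 = -0.4 V < 0.7 V, so it is off. The assumption is consistent.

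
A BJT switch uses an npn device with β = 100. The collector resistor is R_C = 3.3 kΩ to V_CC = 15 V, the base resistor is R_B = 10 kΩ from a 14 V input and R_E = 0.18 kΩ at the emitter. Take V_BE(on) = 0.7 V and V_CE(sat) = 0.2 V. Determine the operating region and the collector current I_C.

Assume active: I_B = (14 − 0.7)/(10 + 101×0.18) = 0.472 mA, I_C = β·I_B = 47.2 mA.
Then V_CE = 15 − 47.2×3.3 − 47.7×0.18 = -149 V < 0.2 V — the active assumption fails.
Re-solve with V_CE = 0.2 V. KCL at the emitter: V_E/R_E = (V_BB−0.7−V_E)/R_B + (V_CC−0.2−V_E)/R_C, giving V_E = 0.976 V.
I_C = (V_CC − 0.2 − V_E)/R_C = (14.8 − 0.976)/3.3 = 4.19 mA.
Check: I_B = (13.3 − 0.976)/10 = 1.23 mA, and β·I_B = 123 mA > I_C, confirming saturation.

saturation; I_C ≈ 4.2 mA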